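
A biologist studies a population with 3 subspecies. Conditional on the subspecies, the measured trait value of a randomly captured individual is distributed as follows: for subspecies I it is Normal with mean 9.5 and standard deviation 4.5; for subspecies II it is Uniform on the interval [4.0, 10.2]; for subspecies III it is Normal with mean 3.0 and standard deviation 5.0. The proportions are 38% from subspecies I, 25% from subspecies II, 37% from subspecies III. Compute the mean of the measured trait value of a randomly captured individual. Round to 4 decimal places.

Component means — I: 9.5; II: 7.1; III: 3.
E[X] = 0.38·9.5 + 0.25·7.1 + 0.37·3 = 6.495.

6.4950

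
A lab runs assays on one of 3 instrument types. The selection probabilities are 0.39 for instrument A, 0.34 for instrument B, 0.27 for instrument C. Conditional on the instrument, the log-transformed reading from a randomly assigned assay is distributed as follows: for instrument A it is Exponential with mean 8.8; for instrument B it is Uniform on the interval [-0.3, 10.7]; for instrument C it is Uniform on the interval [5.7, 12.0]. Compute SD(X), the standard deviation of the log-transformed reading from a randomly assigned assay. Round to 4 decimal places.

Per component, A: μ=8.8, E[X²]=154.88; B: μ=5.2, E[X²]=37.1233; C: μ=8.85, E[X²]=81.63.
E[X] = 0.39·8.8 + 0.34·5.2 + 0.27·8.85 = 7.5895.
E[X²] = 0.39·154.88 + 0.34·37.1233 + 0.27·81.63 = 95.0652.
Var(X) = E[X²] − (E[X])² = 95.0652 − 57.6005 = 37.4647.
SD(X) = √37.4647 = 6.12084.

6.1208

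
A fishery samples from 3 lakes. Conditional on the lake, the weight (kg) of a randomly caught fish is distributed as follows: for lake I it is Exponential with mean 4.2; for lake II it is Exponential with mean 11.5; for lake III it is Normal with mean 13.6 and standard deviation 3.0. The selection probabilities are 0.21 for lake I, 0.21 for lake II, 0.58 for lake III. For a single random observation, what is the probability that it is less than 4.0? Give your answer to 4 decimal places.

Conditional on each lake, P(X < 4.0): I: 0.614179; II: 0.293778; III: 0.000687138.
By total probability, P(X < 4.0) = 0.21·0.614179 + 0.21·0.293778 + 0.58·0.000687138 = 0.19107.

0.1911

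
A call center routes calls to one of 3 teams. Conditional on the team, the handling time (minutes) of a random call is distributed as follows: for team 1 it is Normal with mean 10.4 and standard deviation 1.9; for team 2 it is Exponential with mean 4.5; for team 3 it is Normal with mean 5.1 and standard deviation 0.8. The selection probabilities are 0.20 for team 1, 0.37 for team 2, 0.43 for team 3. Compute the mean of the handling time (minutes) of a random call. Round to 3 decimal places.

Component means — 1: 10.4; 2: 4.5; 3: 5.1.
E[X] = 0.2·10.4 + 0.37·4.5 + 0.43·5.1 = 5.938.

5.938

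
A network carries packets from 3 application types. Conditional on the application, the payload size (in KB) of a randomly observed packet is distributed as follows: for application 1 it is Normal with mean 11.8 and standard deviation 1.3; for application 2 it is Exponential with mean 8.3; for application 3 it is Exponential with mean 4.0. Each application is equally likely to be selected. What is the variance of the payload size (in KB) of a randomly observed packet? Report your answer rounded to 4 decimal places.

Per component, 1: μ=11.8, E[X²]=140.93; 2: μ=8.3, E[X²]=137.78; 3: μ=4, E[X²]=32.
E[X] = 0.333333·11.8 + 0.333333·8.3 + 0.333333·4 = 8.03333.
E[X²] = 0.333333·140.93 + 0.333333·137.78 + 0.333333·32 = 103.57.
Var(X) = E[X²] − (E[X])² = 103.57 − 64.5344 = 39.0356.

39.0356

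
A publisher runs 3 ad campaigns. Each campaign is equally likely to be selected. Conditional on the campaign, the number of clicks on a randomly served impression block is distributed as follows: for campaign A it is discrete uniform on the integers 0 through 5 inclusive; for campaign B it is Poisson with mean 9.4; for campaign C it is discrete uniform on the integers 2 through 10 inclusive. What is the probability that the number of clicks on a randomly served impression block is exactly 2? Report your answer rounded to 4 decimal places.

Conditional on each campaign, P(X = 2): A: 0.166667; B: 0.00365475; C: 0.111111.
By total probability, P(X = 2) = 0.333333·0.166667 + 0.333333·0.00365475 + 0.333333·0.111111 = 0.0938108.

0.0938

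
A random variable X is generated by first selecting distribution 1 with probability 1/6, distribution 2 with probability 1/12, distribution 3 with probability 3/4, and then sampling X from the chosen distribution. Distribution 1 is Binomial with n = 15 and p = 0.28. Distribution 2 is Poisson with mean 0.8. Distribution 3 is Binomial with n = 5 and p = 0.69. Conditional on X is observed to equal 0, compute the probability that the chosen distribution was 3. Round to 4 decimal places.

Likelihoods P(X=0 | ·): 1: 0.00724415; 2: 0.449329; 3: 0.00286292.
Posterior ∝ prior × likelihood. Numerator for 3: 0.75·0.00286292 = 0.00214719.
Normalizing constant: 0.166667·0.00724415 + 0.0833333·0.449329 + 0.75·0.00286292 = 0.0407986.
P(3 | observation) = 0.00214719 / 0.0407986 = 0.0526289.

0.0526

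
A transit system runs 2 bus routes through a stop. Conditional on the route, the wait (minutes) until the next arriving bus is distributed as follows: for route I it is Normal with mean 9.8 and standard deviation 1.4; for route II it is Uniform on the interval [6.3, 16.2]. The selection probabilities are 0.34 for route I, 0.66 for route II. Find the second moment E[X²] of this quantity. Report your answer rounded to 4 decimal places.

For each component E[X²] = Var + (mean)², giving I: 98; II: 134.73.
Overall E[X²] = 0.34·98 + 0.66·134.73 = 122.242.

122.2418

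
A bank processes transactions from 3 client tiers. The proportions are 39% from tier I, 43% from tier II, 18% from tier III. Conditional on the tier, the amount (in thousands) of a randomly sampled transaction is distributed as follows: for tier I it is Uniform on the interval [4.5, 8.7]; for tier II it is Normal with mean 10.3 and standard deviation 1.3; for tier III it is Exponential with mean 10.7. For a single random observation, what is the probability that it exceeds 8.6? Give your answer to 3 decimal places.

0.479

Conditional on each tier, P(X > 8.6): I: 0.0238095; II: 0.904511; III: 0.447652.
By total probability, P(X > 8.6) = 0.39·0.0238095 + 0.43·0.904511 + 0.18·0.447652 = 0.478803.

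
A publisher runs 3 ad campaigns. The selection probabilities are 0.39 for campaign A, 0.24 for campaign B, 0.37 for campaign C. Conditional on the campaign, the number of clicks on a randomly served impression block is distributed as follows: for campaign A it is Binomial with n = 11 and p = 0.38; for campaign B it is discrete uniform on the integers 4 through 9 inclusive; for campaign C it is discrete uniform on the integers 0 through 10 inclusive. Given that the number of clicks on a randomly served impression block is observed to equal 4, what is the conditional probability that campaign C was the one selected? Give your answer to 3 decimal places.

Likelihoods P(X=4 | ·): A: 0.24232; B: 0.166667; C: 0.0909091.
Posterior ∝ prior × likelihood. Numerator for C: 0.37·0.0909091 = 0.0336364.
Normalizing constant: 0.39·0.24232 + 0.24·0.166667 + 0.37·0.0909091 = 0.168141.
P(C | observation) = 0.0336364 / 0.168141 = 0.200048.

0.200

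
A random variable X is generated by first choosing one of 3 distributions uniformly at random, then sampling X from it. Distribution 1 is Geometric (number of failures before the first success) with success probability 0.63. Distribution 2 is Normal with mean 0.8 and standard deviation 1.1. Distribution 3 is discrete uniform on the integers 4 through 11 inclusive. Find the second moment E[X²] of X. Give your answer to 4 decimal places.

For each component E[X²] = Var + (mean)², giving 1: 1.27715; 2: 1.85; 3: 61.5.
Overall E[X²] = 0.333333·1.27715 + 0.333333·1.85 + 0.333333·61.5 = 21.5424.

21.5424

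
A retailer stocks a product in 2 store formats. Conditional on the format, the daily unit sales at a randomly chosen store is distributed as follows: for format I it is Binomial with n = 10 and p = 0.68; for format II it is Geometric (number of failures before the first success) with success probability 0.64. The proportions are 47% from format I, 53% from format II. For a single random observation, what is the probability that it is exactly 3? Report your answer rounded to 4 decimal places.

Conditional on each format, P(X = 3): I: 0.0129646; II: 0.0298598.
By total probability, P(X = 3) = 0.47·0.0129646 + 0.53·0.0298598 = 0.0219191.

0.0219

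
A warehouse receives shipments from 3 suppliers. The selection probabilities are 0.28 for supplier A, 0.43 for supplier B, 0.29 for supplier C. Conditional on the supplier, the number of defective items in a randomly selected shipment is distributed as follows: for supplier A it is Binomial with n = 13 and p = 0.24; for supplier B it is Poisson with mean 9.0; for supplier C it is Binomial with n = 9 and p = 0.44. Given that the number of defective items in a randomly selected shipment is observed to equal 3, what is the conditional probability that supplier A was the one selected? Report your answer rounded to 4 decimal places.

Likelihoods P(X=3 | ·): A: 0.254177; B: 0.0149943; C: 0.220681.
Posterior ∝ prior × likelihood. Numerator for A: 0.28·0.254177 = 0.0711695.
Normalizing constant: 0.28·0.254177 + 0.43·0.0149943 + 0.29·0.220681 = 0.141615.
P(A | observation) = 0.0711695 / 0.141615 = 0.502557.

0.5026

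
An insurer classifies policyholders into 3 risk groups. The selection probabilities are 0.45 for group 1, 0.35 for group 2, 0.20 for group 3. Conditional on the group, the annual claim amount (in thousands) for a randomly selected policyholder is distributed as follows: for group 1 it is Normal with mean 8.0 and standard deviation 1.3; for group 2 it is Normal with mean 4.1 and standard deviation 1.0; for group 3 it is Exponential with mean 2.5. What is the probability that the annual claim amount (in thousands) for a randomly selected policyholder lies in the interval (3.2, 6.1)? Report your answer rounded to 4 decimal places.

0.3481

Conditional on each group, P(3.2 < X < 6.1): 1: 0.0718228; 2: 0.79319; 3: 0.190876.
By total probability, P(3.2 < X < 6.1) = 0.45·0.0718228 + 0.35·0.79319 + 0.2·0.190876 = 0.348112.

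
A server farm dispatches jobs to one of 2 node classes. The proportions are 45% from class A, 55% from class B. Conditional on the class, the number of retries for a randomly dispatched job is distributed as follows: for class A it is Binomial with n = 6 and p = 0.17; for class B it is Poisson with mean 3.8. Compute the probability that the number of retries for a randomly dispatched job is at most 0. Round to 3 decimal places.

Conditional on each class, P(X ≤ 0): A: 0.32694; B: 0.0223708.
By total probability, P(X ≤ 0) = 0.45·0.32694 + 0.55·0.0223708 = 0.159427.

0.159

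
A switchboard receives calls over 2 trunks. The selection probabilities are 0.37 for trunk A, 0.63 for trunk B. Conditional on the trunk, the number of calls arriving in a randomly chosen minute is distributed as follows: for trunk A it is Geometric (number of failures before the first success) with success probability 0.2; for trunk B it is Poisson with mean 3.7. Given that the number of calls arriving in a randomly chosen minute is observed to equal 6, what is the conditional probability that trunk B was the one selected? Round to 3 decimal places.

Likelihoods P(X=6 | ·): A: 0.0524288; B: 0.0881025.
Posterior ∝ prior × likelihood. Numerator for B: 0.63·0.0881025 = 0.0555046.
Normalizing constant: 0.37·0.0524288 + 0.63·0.0881025 = 0.0749032.
P(B | observation) = 0.0555046 / 0.0749032 = 0.741017.

0.741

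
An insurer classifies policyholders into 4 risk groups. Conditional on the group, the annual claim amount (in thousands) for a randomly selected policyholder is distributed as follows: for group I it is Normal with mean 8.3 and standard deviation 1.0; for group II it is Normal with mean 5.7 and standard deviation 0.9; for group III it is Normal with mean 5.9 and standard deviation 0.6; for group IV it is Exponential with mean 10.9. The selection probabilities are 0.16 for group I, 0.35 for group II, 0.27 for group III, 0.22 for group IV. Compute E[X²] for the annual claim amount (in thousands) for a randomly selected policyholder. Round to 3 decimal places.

84.610

For each component E[X²] = Var + (mean)², giving I: 69.89; II: 33.3; III: 35.17; IV: 237.62.
Overall E[X²] = 0.16·69.89 + 0.35·33.3 + 0.27·35.17 + 0.22·237.62 = 84.6097.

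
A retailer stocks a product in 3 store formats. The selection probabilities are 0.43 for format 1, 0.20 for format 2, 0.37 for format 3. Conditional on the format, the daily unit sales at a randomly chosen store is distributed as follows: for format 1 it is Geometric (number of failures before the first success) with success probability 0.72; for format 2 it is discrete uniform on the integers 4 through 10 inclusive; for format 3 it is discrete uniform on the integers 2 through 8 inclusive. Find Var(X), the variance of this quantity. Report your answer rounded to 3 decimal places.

9.950

Per component, 1: μ=0.388889, E[X²]=0.691358; 2: μ=7, E[X²]=53; 3: μ=5, E[X²]=29.
E[X] = 0.43·0.388889 + 0.2·7 + 0.37·5 = 3.41722.
E[X²] = 0.43·0.691358 + 0.2·53 + 0.37·29 = 21.6273.
Var(X) = E[X²] − (E[X])² = 21.6273 − 11.6774 = 9.94988.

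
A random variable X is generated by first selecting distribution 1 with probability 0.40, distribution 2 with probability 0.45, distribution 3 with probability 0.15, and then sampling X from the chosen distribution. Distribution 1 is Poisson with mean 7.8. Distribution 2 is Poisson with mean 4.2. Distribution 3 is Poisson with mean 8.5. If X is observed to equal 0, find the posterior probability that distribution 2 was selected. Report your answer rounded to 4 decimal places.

Likelihoods P(X=0 | ·): 1: 0.000409735; 2: 0.0149956; 3: 0.000203468.
Posterior ∝ prior × likelihood. Numerator for 2: 0.45·0.0149956 = 0.00674801.
Normalizing constant: 0.4·0.000409735 + 0.45·0.0149956 + 0.15·0.000203468 = 0.00694242.
P(2 | observation) = 0.00674801 / 0.00694242 = 0.971996.

0.9720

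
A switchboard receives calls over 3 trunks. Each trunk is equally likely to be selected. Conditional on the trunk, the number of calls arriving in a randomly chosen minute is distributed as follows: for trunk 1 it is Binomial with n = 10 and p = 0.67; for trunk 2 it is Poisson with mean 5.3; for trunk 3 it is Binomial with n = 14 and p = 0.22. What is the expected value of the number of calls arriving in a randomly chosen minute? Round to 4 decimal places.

Component means — 1: 6.7; 2: 5.3; 3: 3.08.
E[X] = 0.333333·6.7 + 0.333333·5.3 + 0.333333·3.08 = 5.02667.

5.0267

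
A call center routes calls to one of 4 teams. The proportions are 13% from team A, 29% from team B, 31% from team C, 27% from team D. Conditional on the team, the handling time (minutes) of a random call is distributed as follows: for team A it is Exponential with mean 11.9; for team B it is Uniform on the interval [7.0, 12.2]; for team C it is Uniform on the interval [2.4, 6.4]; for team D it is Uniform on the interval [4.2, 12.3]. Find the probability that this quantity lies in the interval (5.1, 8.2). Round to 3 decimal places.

Conditional on each team, P(5.1 < X < 8.2): A: 0.149399; B: 0.230769; C: 0.325; D: 0.382716.
By total probability, P(5.1 < X < 8.2) = 0.13·0.149399 + 0.29·0.230769 + 0.31·0.325 + 0.27·0.382716 = 0.290428.

0.290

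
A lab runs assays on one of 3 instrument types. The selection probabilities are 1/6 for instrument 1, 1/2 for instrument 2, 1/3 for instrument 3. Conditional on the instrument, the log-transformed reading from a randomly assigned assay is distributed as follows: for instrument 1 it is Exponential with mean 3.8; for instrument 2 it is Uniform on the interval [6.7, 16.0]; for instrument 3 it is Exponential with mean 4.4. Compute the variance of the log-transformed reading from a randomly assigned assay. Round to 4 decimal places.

25.2844

Per component, 1: μ=3.8, E[X²]=28.88; 2: μ=11.35, E[X²]=136.03; 3: μ=4.4, E[X²]=38.72.
E[X] = 0.166667·3.8 + 0.5·11.35 + 0.333333·4.4 = 7.775.
E[X²] = 0.166667·28.88 + 0.5·136.03 + 0.333333·38.72 = 85.735.
Var(X) = E[X²] − (E[X])² = 85.735 − 60.4506 = 25.2844.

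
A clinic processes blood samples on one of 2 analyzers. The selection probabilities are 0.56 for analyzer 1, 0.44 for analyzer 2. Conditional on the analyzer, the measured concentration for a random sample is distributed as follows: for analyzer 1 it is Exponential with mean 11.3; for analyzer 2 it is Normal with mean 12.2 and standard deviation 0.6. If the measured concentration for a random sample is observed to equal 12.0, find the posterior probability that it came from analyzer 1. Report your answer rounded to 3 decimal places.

0.058

Likelihoods f(12.0 | ·): 1: 0.0306002; 2: 0.628972.
Posterior ∝ prior × likelihood. Numerator for 1: 0.56·0.0306002 = 0.0171361.
Normalizing constant: 0.56·0.0306002 + 0.44·0.628972 = 0.293884.
P(1 | observation) = 0.0171361 / 0.293884 = 0.0583091.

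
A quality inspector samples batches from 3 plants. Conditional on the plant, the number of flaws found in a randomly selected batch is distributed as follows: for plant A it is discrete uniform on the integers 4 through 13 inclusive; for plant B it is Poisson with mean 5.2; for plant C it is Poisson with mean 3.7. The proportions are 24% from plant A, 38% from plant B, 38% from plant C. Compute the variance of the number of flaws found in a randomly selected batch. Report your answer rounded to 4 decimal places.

Per component, A: μ=8.5, E[X²]=80.5; B: μ=5.2, E[X²]=32.24; C: μ=3.7, E[X²]=17.39.
E[X] = 0.24·8.5 + 0.38·5.2 + 0.38·3.7 = 5.422.
E[X²] = 0.24·80.5 + 0.38·32.24 + 0.38·17.39 = 38.1794.
Var(X) = E[X²] − (E[X])² = 38.1794 − 29.3981 = 8.78132.

8.7813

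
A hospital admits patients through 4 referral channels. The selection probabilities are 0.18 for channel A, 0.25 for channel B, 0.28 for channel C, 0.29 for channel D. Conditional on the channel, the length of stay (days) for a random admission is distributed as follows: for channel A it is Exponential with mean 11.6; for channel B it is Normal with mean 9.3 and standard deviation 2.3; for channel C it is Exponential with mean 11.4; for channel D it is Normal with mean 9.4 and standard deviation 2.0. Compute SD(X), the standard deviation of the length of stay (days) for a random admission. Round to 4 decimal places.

Per component, A: μ=11.6, E[X²]=269.12; B: μ=9.3, E[X²]=91.78; C: μ=11.4, E[X²]=259.92; D: μ=9.4, E[X²]=92.36.
E[X] = 0.18·11.6 + 0.25·9.3 + 0.28·11.4 + 0.29·9.4 = 10.331.
E[X²] = 0.18·269.12 + 0.25·91.78 + 0.28·259.92 + 0.29·92.36 = 170.949.
Var(X) = E[X²] − (E[X])² = 170.949 − 106.73 = 64.219.
SD(X) = √64.219 = 8.01368.

8.0137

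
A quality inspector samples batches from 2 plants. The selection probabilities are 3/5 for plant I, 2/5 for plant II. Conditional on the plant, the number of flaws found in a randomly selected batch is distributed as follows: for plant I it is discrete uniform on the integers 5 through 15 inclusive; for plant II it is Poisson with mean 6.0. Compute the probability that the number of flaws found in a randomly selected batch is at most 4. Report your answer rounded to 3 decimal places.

Conditional on each plant, P(X ≤ 4): I: 0; II: 0.285057.
By total probability, P(X ≤ 4) = 0.6·0 + 0.4·0.285057 = 0.114023.

0.114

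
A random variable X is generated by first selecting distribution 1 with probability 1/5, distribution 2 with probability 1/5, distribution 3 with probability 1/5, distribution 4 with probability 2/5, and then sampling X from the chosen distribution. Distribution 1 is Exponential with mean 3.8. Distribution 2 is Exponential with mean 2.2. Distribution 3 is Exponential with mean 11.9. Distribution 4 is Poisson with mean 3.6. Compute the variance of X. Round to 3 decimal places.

45.780

Per component, 1: μ=3.8, E[X²]=28.88; 2: μ=2.2, E[X²]=9.68; 3: μ=11.9, E[X²]=283.22; 4: μ=3.6, E[X²]=16.56.
E[X] = 0.2·3.8 + 0.2·2.2 + 0.2·11.9 + 0.4·3.6 = 5.02.
E[X²] = 0.2·28.88 + 0.2·9.68 + 0.2·283.22 + 0.4·16.56 = 70.98.
Var(X) = E[X²] − (E[X])² = 70.98 − 25.2004 = 45.7796.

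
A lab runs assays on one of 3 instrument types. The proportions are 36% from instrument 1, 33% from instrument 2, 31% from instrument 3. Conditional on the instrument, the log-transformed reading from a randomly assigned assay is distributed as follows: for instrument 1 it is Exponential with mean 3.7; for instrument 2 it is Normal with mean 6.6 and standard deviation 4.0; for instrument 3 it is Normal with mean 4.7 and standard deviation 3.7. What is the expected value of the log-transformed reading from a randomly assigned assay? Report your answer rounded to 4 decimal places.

4.9670

Component means — 1: 3.7; 2: 6.6; 3: 4.7.
E[X] = 0.36·3.7 + 0.33·6.6 + 0.31·4.7 = 4.967.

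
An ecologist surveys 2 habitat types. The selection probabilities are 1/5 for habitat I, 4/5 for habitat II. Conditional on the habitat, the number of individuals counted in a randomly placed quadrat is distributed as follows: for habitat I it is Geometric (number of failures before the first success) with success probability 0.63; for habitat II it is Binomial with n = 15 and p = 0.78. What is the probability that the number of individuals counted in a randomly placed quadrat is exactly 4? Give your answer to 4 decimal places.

Conditional on each habitat, P(X = 4): I: 0.0118072; II: 2.9523e-05.
By total probability, P(X = 4) = 0.2·0.0118072 + 0.8·2.9523e-05 = 0.00238506.

0.0024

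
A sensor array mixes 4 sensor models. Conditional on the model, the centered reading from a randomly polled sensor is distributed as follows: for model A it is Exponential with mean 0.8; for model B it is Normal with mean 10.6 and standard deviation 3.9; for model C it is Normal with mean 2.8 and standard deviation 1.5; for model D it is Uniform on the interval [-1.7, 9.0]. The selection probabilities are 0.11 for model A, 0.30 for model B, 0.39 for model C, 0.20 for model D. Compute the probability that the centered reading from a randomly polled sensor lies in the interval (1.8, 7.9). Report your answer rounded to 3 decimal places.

Conditional on each model, P(1.8 < X < 7.9): A: 0.105348; B: 0.23235; C: 0.747171; D: 0.570093.
By total probability, P(1.8 < X < 7.9) = 0.11·0.105348 + 0.3·0.23235 + 0.39·0.747171 + 0.2·0.570093 = 0.486708.

0.487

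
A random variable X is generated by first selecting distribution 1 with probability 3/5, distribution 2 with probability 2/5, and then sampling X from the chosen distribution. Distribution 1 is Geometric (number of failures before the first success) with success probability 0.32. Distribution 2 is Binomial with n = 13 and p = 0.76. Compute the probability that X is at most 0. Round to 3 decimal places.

0.192

Conditional on each component, P(X ≤ 0): 1: 0.32; 2: 8.76488e-09.
By total probability, P(X ≤ 0) = 0.6·0.32 + 0.4·8.76488e-09 = 0.192.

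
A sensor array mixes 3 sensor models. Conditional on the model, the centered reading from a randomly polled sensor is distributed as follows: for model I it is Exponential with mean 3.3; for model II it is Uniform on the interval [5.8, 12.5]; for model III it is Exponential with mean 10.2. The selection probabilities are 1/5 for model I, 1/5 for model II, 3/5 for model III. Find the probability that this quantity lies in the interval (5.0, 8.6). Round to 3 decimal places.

0.222

Conditional on each model, P(5.0 < X < 8.6): I: 0.14595; II: 0.41791; III: 0.182148.
By total probability, P(5.0 < X < 8.6) = 0.2·0.14595 + 0.2·0.41791 + 0.6·0.182148 = 0.222061.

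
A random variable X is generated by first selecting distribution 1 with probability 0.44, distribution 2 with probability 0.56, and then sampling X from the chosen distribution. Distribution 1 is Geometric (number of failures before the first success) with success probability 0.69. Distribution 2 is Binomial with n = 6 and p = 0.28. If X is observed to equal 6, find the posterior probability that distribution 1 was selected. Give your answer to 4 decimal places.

Likelihoods P(X=6 | ·): 1: 0.000612378; 2: 0.00048189.
Posterior ∝ prior × likelihood. Numerator for 1: 0.44·0.000612378 = 0.000269446.
Normalizing constant: 0.44·0.000612378 + 0.56·0.00048189 = 0.000539305.
P(1 | observation) = 0.000269446 / 0.000539305 = 0.499618.

0.4996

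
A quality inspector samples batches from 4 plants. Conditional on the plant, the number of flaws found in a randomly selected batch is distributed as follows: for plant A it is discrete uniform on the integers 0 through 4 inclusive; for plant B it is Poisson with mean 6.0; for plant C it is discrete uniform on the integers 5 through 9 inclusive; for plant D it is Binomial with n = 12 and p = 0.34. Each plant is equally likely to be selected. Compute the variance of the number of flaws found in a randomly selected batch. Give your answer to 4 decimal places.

Per component, A: μ=2, E[X²]=6; B: μ=6, E[X²]=42; C: μ=7, E[X²]=51; D: μ=4.08, E[X²]=19.3392.
E[X] = 0.25·2 + 0.25·6 + 0.25·7 + 0.25·4.08 = 4.77.
E[X²] = 0.25·6 + 0.25·42 + 0.25·51 + 0.25·19.3392 = 29.5848.
Var(X) = E[X²] − (E[X])² = 29.5848 − 22.7529 = 6.8319.

6.8319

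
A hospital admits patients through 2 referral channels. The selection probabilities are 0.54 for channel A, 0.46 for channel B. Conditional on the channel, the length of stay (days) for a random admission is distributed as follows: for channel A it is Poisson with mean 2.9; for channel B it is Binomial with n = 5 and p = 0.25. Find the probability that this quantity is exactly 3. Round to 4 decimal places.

0.1612

Conditional on each channel, P(X = 3): A: 0.22366; B: 0.0878906.
By total probability, P(X = 3) = 0.54·0.22366 + 0.46·0.0878906 = 0.161206.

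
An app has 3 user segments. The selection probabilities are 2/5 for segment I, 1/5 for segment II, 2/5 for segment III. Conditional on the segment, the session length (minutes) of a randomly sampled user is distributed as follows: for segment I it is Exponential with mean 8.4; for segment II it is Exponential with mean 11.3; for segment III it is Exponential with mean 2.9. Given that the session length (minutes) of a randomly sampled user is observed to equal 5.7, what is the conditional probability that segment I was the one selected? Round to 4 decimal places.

Likelihoods f(5.7 | ·): I: 0.0603978; II: 0.0534383; III: 0.0483046.
Posterior ∝ prior × likelihood. Numerator for I: 0.4·0.0603978 = 0.0241591.
Normalizing constant: 0.4·0.0603978 + 0.2·0.0534383 + 0.4·0.0483046 = 0.0541686.
P(I | observation) = 0.0241591 / 0.0541686 = 0.445998.

0.4460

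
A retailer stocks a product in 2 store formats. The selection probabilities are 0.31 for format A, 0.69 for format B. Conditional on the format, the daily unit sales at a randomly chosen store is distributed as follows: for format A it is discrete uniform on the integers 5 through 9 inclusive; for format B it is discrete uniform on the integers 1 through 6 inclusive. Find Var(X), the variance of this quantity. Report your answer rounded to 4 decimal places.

5.2528

Per component, A: μ=7, E[X²]=51; B: μ=3.5, E[X²]=15.1667.
E[X] = 0.31·7 + 0.69·3.5 = 4.585.
E[X²] = 0.31·51 + 0.69·15.1667 = 26.275.
Var(X) = E[X²] − (E[X])² = 26.275 − 21.0222 = 5.25277.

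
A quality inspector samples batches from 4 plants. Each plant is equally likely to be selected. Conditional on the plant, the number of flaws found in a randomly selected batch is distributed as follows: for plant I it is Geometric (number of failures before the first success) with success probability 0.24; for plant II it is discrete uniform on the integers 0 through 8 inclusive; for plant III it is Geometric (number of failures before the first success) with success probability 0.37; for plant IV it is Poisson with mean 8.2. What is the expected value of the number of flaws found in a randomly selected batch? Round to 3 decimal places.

Component means — I: 3.16667; II: 4; III: 1.7027; IV: 8.2.
E[X] = 0.25·3.16667 + 0.25·4 + 0.25·1.7027 + 0.25·8.2 = 4.26734.

4.267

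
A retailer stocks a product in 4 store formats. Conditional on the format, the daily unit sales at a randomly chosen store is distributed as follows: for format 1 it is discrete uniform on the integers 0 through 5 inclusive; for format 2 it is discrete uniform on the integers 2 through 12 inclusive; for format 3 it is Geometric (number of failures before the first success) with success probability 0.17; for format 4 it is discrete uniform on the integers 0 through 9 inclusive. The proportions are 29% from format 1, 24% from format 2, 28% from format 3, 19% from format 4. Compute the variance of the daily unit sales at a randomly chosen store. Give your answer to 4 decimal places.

15.5396

Per component, 1: μ=2.5, E[X²]=9.16667; 2: μ=7, E[X²]=59; 3: μ=4.88235, E[X²]=52.5571; 4: μ=4.5, E[X²]=28.5.
E[X] = 0.29·2.5 + 0.24·7 + 0.28·4.88235 + 0.19·4.5 = 4.62706.
E[X²] = 0.29·9.16667 + 0.24·59 + 0.28·52.5571 + 0.19·28.5 = 36.9493.
Var(X) = E[X²] − (E[X])² = 36.9493 − 21.4097 = 15.5396.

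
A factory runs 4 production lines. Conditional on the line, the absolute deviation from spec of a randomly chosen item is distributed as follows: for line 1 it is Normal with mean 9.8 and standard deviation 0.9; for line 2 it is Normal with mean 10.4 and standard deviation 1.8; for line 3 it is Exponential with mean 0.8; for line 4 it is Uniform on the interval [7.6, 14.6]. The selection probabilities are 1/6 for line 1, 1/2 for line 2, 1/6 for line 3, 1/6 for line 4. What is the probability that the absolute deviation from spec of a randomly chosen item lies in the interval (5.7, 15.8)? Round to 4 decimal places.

Conditional on each line, P(5.7 < X < 15.8): 1: 0.999997; 2: 0.994138; 3: 0.00080473; 4: 1.
By total probability, P(5.7 < X < 15.8) = 0.166667·0.999997 + 0.5·0.994138 + 0.166667·0.00080473 + 0.166667·1 = 0.830536.

0.8305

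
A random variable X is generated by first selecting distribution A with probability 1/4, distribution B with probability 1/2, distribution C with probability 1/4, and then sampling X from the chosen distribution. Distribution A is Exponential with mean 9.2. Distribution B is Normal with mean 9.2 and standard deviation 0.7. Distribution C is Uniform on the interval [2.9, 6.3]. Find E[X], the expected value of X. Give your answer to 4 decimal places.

8.0500

Component means — A: 9.2; B: 9.2; C: 4.6.
E[X] = 0.25·9.2 + 0.5·9.2 + 0.25·4.6 = 8.05.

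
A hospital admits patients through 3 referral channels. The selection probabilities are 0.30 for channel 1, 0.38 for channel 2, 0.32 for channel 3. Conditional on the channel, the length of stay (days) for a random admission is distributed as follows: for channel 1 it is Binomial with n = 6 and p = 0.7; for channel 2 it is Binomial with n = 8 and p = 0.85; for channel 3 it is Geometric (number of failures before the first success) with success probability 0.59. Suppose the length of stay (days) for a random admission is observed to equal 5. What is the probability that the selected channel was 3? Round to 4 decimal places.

Likelihoods P(X=5 | ·): 1: 0.302526; 2: 0.0838603; 3: 0.00683552.
Posterior ∝ prior × likelihood. Numerator for 3: 0.32·0.00683552 = 0.00218737.
Normalizing constant: 0.3·0.302526 + 0.38·0.0838603 + 0.32·0.00683552 = 0.124812.
P(3 | observation) = 0.00218737 / 0.124812 = 0.0175253.

0.0175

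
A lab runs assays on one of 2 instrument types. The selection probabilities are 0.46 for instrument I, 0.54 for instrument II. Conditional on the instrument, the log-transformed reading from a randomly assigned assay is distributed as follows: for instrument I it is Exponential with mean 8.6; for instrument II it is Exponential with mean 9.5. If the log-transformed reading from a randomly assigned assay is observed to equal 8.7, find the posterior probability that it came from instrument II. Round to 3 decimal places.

Likelihoods f(8.7 | ·): I: 0.0422822; II: 0.0421264.
Posterior ∝ prior × likelihood. Numerator for II: 0.54·0.0421264 = 0.0227482.
Normalizing constant: 0.46·0.0422822 + 0.54·0.0421264 = 0.042198.
P(II | observation) = 0.0227482 / 0.042198 = 0.539083.

0.539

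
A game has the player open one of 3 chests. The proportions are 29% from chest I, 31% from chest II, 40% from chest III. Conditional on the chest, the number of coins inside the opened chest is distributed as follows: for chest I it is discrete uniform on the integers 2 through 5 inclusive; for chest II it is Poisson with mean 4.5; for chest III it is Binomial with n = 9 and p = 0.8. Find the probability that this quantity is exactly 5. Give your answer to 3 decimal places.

0.152

Conditional on each chest, P(X = 5): I: 0.25; II: 0.170827; III: 0.0660603.
By total probability, P(X = 5) = 0.29·0.25 + 0.31·0.170827 + 0.4·0.0660603 = 0.15188.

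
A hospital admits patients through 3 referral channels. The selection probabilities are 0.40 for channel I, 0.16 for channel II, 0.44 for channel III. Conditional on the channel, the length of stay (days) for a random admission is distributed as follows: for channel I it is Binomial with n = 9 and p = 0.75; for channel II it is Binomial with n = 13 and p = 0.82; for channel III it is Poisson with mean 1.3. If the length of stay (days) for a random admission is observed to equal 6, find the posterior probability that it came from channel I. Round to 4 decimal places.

0.9861

Likelihoods P(X=6 | ·): I: 0.233597; II: 0.0031938; III: 0.00182703.
Posterior ∝ prior × likelihood. Numerator for I: 0.4·0.233597 = 0.0934387.
Normalizing constant: 0.4·0.233597 + 0.16·0.0031938 + 0.44·0.00182703 = 0.0947536.
P(I | observation) = 0.0934387 / 0.0947536 = 0.986123.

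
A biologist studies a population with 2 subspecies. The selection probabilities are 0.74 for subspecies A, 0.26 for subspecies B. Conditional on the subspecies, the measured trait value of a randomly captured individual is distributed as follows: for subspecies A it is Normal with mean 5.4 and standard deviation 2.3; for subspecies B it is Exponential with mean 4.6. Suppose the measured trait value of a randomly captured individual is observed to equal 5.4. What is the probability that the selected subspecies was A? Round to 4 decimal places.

0.8802

Likelihoods f(5.4 | ·): A: 0.173453; B: 0.0672076.
Posterior ∝ prior × likelihood. Numerator for A: 0.74·0.173453 = 0.128355.
Normalizing constant: 0.74·0.173453 + 0.26·0.0672076 = 0.145829.
P(A | observation) = 0.128355 / 0.145829 = 0.880175.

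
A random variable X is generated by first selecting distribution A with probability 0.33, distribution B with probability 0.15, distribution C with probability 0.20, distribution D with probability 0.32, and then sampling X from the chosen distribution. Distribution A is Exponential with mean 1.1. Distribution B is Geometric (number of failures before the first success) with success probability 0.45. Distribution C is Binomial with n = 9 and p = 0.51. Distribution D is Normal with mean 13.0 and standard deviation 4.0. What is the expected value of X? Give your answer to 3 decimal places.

Component means — A: 1.1; B: 1.22222; C: 4.59; D: 13.
E[X] = 0.33·1.1 + 0.15·1.22222 + 0.2·4.59 + 0.32·13 = 5.62433.

5.624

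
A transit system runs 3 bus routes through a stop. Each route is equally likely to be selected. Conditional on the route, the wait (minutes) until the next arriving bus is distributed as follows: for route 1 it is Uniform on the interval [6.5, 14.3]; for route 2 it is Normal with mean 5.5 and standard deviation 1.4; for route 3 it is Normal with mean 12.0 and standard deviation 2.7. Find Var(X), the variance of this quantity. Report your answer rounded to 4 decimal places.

Per component, 1: μ=10.4, E[X²]=113.23; 2: μ=5.5, E[X²]=32.21; 3: μ=12, E[X²]=151.29.
E[X] = 0.333333·10.4 + 0.333333·5.5 + 0.333333·12 = 9.3.
E[X²] = 0.333333·113.23 + 0.333333·32.21 + 0.333333·151.29 = 98.91.
Var(X) = E[X²] − (E[X])² = 98.91 − 86.49 = 12.42.

12.4200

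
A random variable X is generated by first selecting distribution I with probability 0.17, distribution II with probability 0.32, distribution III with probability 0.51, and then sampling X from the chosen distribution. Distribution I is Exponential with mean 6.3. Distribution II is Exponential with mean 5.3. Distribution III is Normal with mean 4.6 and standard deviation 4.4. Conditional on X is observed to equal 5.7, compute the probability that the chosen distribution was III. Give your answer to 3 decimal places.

Likelihoods f(5.7 | ·): I: 0.0642283; II: 0.0643654; III: 0.0878791.
Posterior ∝ prior × likelihood. Numerator for III: 0.51·0.0878791 = 0.0448183.
Normalizing constant: 0.17·0.0642283 + 0.32·0.0643654 + 0.51·0.0878791 = 0.0763341.
P(III | observation) = 0.0448183 / 0.0763341 = 0.587134.

0.587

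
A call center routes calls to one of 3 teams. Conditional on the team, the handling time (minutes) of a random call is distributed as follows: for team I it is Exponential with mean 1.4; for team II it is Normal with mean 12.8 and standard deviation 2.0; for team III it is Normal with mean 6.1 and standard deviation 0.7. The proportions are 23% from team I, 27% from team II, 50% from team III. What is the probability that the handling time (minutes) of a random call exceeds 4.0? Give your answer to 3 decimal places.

0.783

Conditional on each team, P(X > 4.0): I: 0.0574326; II: 0.999995; III: 0.99865.
By total probability, P(X > 4.0) = 0.23·0.0574326 + 0.27·0.999995 + 0.5·0.99865 = 0.782533.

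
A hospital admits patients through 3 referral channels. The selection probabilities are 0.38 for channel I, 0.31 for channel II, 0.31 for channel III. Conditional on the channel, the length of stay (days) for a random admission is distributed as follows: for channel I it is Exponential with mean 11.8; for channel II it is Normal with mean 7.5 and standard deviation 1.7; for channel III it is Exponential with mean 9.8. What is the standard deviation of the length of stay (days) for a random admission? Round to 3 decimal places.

Per component, I: μ=11.8, E[X²]=278.48; II: μ=7.5, E[X²]=59.14; III: μ=9.8, E[X²]=192.08.
E[X] = 0.38·11.8 + 0.31·7.5 + 0.31·9.8 = 9.847.
E[X²] = 0.38·278.48 + 0.31·59.14 + 0.31·192.08 = 183.701.
Var(X) = E[X²] − (E[X])² = 183.701 − 96.9634 = 86.7372.
SD(X) = √86.7372 = 9.31328.

9.313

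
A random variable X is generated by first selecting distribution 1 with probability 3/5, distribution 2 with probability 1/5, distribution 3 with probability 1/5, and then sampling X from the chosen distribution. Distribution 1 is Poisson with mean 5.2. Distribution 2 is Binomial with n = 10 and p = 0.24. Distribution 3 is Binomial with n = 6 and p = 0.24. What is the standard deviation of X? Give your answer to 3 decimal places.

Per component, 1: μ=5.2, E[X²]=32.24; 2: μ=2.4, E[X²]=7.584; 3: μ=1.44, E[X²]=3.168.
E[X] = 0.6·5.2 + 0.2·2.4 + 0.2·1.44 = 3.888.
E[X²] = 0.6·32.24 + 0.2·7.584 + 0.2·3.168 = 21.4944.
Var(X) = E[X²] − (E[X])² = 21.4944 − 15.1165 = 6.37786.
SD(X) = √6.37786 = 2.52544.

2.525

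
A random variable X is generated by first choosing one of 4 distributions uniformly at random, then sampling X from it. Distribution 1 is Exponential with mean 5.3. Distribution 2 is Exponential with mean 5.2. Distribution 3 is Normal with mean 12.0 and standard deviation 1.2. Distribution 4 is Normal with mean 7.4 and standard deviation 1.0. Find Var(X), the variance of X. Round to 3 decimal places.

Per component, 1: μ=5.3, E[X²]=56.18; 2: μ=5.2, E[X²]=54.08; 3: μ=12, E[X²]=145.44; 4: μ=7.4, E[X²]=55.76.
E[X] = 0.25·5.3 + 0.25·5.2 + 0.25·12 + 0.25·7.4 = 7.475.
E[X²] = 0.25·56.18 + 0.25·54.08 + 0.25·145.44 + 0.25·55.76 = 77.865.
Var(X) = E[X²] − (E[X])² = 77.865 − 55.8756 = 21.9894.

21.989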